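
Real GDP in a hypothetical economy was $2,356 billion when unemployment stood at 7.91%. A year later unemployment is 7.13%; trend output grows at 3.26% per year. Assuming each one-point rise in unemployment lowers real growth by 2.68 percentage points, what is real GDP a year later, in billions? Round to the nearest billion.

Δu = 7.13 - 7.91 = -0.78 points.
Okun's law (growth form): g_Y = g_Y* - β × Δu = 3.26 - 2.68 × (-0.78) = 3.26 + 2.0904 = 5.3504%.
Real GDP in the next year = 2356 × (1 + 5.3504/100) = 2356 × 1.053504 ≈ 2482 billion.

$2,482 billion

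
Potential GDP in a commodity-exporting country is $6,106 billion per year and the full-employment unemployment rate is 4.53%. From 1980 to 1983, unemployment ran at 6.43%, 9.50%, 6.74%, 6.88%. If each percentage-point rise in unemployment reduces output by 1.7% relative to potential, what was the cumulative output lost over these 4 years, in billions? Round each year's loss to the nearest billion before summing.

$1,186 billion

Year 1980: gap = -1.7 × (6.43 - 4.53) = -3.23%, loss ≈ 6106 × 3.23/100 ≈ 197.
Year 1981: gap = -1.7 × (9.5 - 4.53) = -8.449%, loss ≈ 6106 × 8.449/100 ≈ 516.
Year 1982: gap = -1.7 × (6.74 - 4.53) = -3.757%, loss ≈ 6106 × 3.757/100 ≈ 229.
Year 1983: gap = -1.7 × (6.88 - 4.53) = -3.995%, loss ≈ 6106 × 3.995/100 ≈ 244.
Total lost output = 197 + 516 + 229 + 244 = 1186 billion.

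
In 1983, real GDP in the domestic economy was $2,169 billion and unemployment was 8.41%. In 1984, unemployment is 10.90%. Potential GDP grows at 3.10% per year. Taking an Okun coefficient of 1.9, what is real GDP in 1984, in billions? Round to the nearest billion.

Δu = 10.9 - 8.41 = 2.49 points.
Okun's law (growth form): g_Y = g_Y* - β × Δu = 3.10 - 1.9 × (2.49) = 3.1 - 4.731 = -1.631%.
Real GDP in the next year = 2169 × (1 - 1.631/100) = 2169 × 0.98369 ≈ 2134 billion.

$2,134 billion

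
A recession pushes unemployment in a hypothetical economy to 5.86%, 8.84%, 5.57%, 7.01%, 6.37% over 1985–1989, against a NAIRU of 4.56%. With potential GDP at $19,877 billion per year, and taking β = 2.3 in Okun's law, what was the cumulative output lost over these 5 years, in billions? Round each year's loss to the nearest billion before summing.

Year 1985: gap = -2.3 × (5.86 - 4.56) = -2.99%, loss ≈ 19877 × 2.99/100 ≈ 594.
Year 1986: gap = -2.3 × (8.84 - 4.56) = -9.844%, loss ≈ 19877 × 9.844/100 ≈ 1957.
Year 1987: gap = -2.3 × (5.57 - 4.56) = -2.323%, loss ≈ 19877 × 2.323/100 ≈ 462.
Year 1988: gap = -2.3 × (7.01 - 4.56) = -5.635%, loss ≈ 19877 × 5.635/100 ≈ 1120.
Year 1989: gap = -2.3 × (6.37 - 4.56) = -4.163%, loss ≈ 19877 × 4.163/100 ≈ 827.
Total lost output = 594 + 1957 + 462 + 1120 + 827 = 4960 billion.

$4,960 billion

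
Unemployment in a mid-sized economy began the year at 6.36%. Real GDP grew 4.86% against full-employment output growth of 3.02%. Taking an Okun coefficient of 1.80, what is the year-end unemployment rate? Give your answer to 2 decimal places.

Growth-rate Okun's law: g_Y = g_Y* - β × Δu, so Δu = (g_Y* - g_Y)/β.
Δu = (3.02 - 4.86)/1.80 = -1.84/1.80 = -1.02 percentage points.
Year-end unemployment = 6.36 - 1.02 = 5.34%.

5.34%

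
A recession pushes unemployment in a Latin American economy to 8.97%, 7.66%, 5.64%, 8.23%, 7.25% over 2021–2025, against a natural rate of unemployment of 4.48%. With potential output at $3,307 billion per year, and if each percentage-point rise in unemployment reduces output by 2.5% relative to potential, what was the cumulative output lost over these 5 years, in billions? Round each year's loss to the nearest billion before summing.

Year 2021: gap = -2.5 × (8.97 - 4.48) = -11.225%, loss ≈ 3307 × 11.225/100 ≈ 371.
Year 2022: gap = -2.5 × (7.66 - 4.48) = -7.95%, loss ≈ 3307 × 7.95/100 ≈ 263.
Year 2023: gap = -2.5 × (5.64 - 4.48) = -2.9%, loss ≈ 3307 × 2.9/100 ≈ 96.
Year 2024: gap = -2.5 × (8.23 - 4.48) = -9.375%, loss ≈ 3307 × 9.375/100 ≈ 310.
Year 2025: gap = -2.5 × (7.25 - 4.48) = -6.925%, loss ≈ 3307 × 6.925/100 ≈ 229.
Total lost output = 371 + 263 + 96 + 310 + 229 = 1269 billion.

$1,269 billion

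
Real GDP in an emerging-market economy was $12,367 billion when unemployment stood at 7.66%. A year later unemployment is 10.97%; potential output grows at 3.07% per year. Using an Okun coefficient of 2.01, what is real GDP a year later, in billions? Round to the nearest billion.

Δu = 10.97 - 7.66 = 3.31 points.
Okun's law (growth form): g_Y = g_Y* - β × Δu = 3.07 - 2.01 × (3.31) = 3.07 - 6.6531 = -3.5831%.
Real GDP in the next year = 12367 × (1 - 3.5831/100) = 12367 × 0.964169 ≈ 11924 billion.

$11,924 billion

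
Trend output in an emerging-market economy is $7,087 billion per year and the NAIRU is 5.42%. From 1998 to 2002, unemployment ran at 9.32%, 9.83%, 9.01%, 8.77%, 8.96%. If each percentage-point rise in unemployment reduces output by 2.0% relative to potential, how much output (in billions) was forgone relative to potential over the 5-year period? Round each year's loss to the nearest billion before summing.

$2,664 billion

Year 1998: gap = -2.0 × (9.32 - 5.42) = -7.8%, loss ≈ 7087 × 7.8/100 ≈ 553.
Year 1999: gap = -2.0 × (9.83 - 5.42) = -8.82%, loss ≈ 7087 × 8.82/100 ≈ 625.
Year 2000: gap = -2.0 × (9.01 - 5.42) = -7.18%, loss ≈ 7087 × 7.18/100 ≈ 509.
Year 2001: gap = -2.0 × (8.77 - 5.42) = -6.7%, loss ≈ 7087 × 6.7/100 ≈ 475.
Year 2002: gap = -2.0 × (8.96 - 5.42) = -7.08%, loss ≈ 7087 × 7.08/100 ≈ 502.
Total lost output = 553 + 625 + 509 + 475 + 502 = 2664 billion.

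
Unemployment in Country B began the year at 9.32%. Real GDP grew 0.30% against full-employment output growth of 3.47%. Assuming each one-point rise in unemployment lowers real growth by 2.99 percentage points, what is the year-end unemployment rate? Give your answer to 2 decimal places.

10.38%

Growth-rate Okun's law: g_Y = g_Y* - β × Δu, so Δu = (g_Y* - g_Y)/β.
Δu = (3.47 - 0.3)/2.99 = 3.17/2.99 = 1.06 percentage points.
Year-end unemployment = 9.32 + 1.06 = 10.38%.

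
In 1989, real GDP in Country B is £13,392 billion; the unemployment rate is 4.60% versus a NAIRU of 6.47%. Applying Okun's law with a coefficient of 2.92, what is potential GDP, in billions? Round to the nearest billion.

£12,699 billion

Unemployment gap = 4.6 - 6.47 = -1.87 points, so output gap = -2.92 × (-1.87) = 5.4604%.
Since Y = Y* × (1 + gap/100), Y* = 13392/1.054604 ≈ 12699 billion.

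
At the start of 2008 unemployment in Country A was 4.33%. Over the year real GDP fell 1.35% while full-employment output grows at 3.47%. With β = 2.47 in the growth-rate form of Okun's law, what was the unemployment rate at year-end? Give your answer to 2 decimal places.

6.28%

Growth-rate Okun's law: g_Y = g_Y* - β × Δu, so Δu = (g_Y* - g_Y)/β.
Δu = (3.47 + 1.35)/2.47 = 4.82/2.47 = 1.95 percentage points.
Year-end unemployment = 4.33 + 1.95 = 6.28%.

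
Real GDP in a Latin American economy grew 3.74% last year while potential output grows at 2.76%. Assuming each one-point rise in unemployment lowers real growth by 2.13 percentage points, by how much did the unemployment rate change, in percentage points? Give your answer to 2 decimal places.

Growth-rate Okun's law: g_Y = g_Y* - β × Δu, so Δu = (g_Y* - g_Y)/β.
Δu = (2.76 - 3.74)/2.13 = -0.98/2.13 = -0.46 percentage points.

-0.46 percentage points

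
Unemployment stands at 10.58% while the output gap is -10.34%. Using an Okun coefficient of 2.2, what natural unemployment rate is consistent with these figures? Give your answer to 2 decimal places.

From Okun's law, u - u* = -(output gap)/β = -(-10.34)/2.2 = 4.7 points.
So u* = 10.58 - 4.7 = 5.88%.

5.88%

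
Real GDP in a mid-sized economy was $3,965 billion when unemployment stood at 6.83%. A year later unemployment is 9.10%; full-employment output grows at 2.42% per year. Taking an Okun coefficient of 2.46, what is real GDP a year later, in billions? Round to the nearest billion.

Δu = 9.1 - 6.83 = 2.27 points.
Okun's law (growth form): g_Y = g_Y* - β × Δu = 2.42 - 2.46 × (2.27) = 2.42 - 5.5842 = -3.1642%.
Real GDP in the next year = 3965 × (1 - 3.1642/100) = 3965 × 0.968358 ≈ 3840 billion.

$3,840 billion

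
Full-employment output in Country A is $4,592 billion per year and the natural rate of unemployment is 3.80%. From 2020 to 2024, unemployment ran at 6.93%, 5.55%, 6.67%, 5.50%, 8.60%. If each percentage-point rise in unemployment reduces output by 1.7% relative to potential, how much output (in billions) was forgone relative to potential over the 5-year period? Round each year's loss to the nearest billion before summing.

$1,113 billion

Year 2020: gap = -1.7 × (6.93 - 3.8) = -5.321%, loss ≈ 4592 × 5.321/100 ≈ 244.
Year 2021: gap = -1.7 × (5.55 - 3.8) = -2.975%, loss ≈ 4592 × 2.975/100 ≈ 137.
Year 2022: gap = -1.7 × (6.67 - 3.8) = -4.879%, loss ≈ 4592 × 4.879/100 ≈ 224.
Year 2023: gap = -1.7 × (5.5 - 3.8) = -2.89%, loss ≈ 4592 × 2.89/100 ≈ 133.
Year 2024: gap = -1.7 × (8.6 - 3.8) = -8.16%, loss ≈ 4592 × 8.16/100 ≈ 375.
Total lost output = 244 + 137 + 224 + 133 + 375 = 1113 billion.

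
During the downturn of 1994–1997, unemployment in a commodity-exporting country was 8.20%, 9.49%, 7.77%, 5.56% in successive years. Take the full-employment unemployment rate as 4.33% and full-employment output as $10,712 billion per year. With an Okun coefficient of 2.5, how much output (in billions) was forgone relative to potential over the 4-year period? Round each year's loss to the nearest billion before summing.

$3,668 billion

Year 1994: gap = -2.5 × (8.2 - 4.33) = -9.675%, loss ≈ 10712 × 9.675/100 ≈ 1036.
Year 1995: gap = -2.5 × (9.49 - 4.33) = -12.9%, loss ≈ 10712 × 12.9/100 ≈ 1382.
Year 1996: gap = -2.5 × (7.77 - 4.33) = -8.6%, loss ≈ 10712 × 8.6/100 ≈ 921.
Year 1997: gap = -2.5 × (5.56 - 4.33) = -3.075%, loss ≈ 10712 × 3.075/100 ≈ 329.
Total lost output = 1036 + 1382 + 921 + 329 = 3668 billion.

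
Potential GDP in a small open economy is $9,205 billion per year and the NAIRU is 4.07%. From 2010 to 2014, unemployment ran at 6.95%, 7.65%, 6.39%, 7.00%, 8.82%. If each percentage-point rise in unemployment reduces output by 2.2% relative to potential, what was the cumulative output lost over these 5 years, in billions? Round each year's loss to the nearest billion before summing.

Year 2010: gap = -2.2 × (6.95 - 4.07) = -6.336%, loss ≈ 9205 × 6.336/100 ≈ 583.
Year 2011: gap = -2.2 × (7.65 - 4.07) = -7.876%, loss ≈ 9205 × 7.876/100 ≈ 725.
Year 2012: gap = -2.2 × (6.39 - 4.07) = -5.104%, loss ≈ 9205 × 5.104/100 ≈ 470.
Year 2013: gap = -2.2 × (7 - 4.07) = -6.446%, loss ≈ 9205 × 6.446/100 ≈ 593.
Year 2014: gap = -2.2 × (8.82 - 4.07) = -10.45%, loss ≈ 9205 × 10.45/100 ≈ 962.
Total lost output = 583 + 725 + 470 + 593 + 962 = 3333 billion.

$3,333 billion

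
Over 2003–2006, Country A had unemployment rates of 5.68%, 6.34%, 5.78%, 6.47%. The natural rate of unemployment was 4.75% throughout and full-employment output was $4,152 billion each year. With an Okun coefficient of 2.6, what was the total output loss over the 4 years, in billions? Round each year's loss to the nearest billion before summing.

$569 billion

Year 2003: gap = -2.6 × (5.68 - 4.75) = -2.418%, loss ≈ 4152 × 2.418/100 ≈ 100.
Year 2004: gap = -2.6 × (6.34 - 4.75) = -4.134%, loss ≈ 4152 × 4.134/100 ≈ 172.
Year 2005: gap = -2.6 × (5.78 - 4.75) = -2.678%, loss ≈ 4152 × 2.678/100 ≈ 111.
Year 2006: gap = -2.6 × (6.47 - 4.75) = -4.472%, loss ≈ 4152 × 4.472/100 ≈ 186.
Total lost output = 100 + 172 + 111 + 186 = 569 billion.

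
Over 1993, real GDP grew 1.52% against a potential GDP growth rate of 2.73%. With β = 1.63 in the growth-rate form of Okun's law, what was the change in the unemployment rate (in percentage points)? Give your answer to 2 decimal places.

Growth-rate Okun's law: g_Y = g_Y* - β × Δu, so Δu = (g_Y* - g_Y)/β.
Δu = (2.73 - 1.52)/1.63 = 1.21/1.63 = 0.74 percentage points.

0.74 percentage points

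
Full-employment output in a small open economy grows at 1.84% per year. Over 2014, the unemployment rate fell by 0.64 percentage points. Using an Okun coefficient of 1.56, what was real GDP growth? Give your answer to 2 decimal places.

2.84%

Growth-rate Okun's law: g_Y = g_Y* - β × Δu.
g_Y = 1.84 - 1.56 × (-0.64) = 1.84 + 0.9984 = 2.8384%, i.e. 2.84% to 2 d.p.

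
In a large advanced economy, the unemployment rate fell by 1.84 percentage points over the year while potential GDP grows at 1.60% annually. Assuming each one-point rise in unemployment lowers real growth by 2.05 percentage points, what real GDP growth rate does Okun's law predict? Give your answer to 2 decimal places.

Growth-rate Okun's law: g_Y = g_Y* - β × Δu.
g_Y = 1.60 - 2.05 × (-1.84) = 1.6 + 3.772 = 5.372%, i.e. 5.37% to 2 d.p.

5.37%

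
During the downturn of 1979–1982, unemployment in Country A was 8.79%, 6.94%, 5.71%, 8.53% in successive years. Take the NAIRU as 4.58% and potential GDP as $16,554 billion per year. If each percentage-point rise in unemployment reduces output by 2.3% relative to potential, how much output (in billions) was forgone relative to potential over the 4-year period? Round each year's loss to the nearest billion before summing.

Year 1979: gap = -2.3 × (8.79 - 4.58) = -9.683%, loss ≈ 16554 × 9.683/100 ≈ 1603.
Year 1980: gap = -2.3 × (6.94 - 4.58) = -5.428%, loss ≈ 16554 × 5.428/100 ≈ 899.
Year 1981: gap = -2.3 × (5.71 - 4.58) = -2.599%, loss ≈ 16554 × 2.599/100 ≈ 430.
Year 1982: gap = -2.3 × (8.53 - 4.58) = -9.085%, loss ≈ 16554 × 9.085/100 ≈ 1504.
Total lost output = 1603 + 899 + 430 + 1504 = 4436 billion.

$4,436 billion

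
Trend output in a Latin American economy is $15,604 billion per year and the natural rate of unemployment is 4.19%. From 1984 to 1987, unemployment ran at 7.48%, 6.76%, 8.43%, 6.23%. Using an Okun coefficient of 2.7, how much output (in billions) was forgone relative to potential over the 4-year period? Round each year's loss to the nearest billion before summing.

Year 1984: gap = -2.7 × (7.48 - 4.19) = -8.883%, loss ≈ 15604 × 8.883/100 ≈ 1386.
Year 1985: gap = -2.7 × (6.76 - 4.19) = -6.939%, loss ≈ 15604 × 6.939/100 ≈ 1083.
Year 1986: gap = -2.7 × (8.43 - 4.19) = -11.448%, loss ≈ 15604 × 11.448/100 ≈ 1786.
Year 1987: gap = -2.7 × (6.23 - 4.19) = -5.508%, loss ≈ 15604 × 5.508/100 ≈ 859.
Total lost output = 1386 + 1083 + 1786 + 859 = 5114 billion.

$5,114 billion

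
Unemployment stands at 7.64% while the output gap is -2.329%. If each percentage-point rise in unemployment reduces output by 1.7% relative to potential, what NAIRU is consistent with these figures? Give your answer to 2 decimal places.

From Okun's law, u - u* = -(output gap)/β = -(-2.329)/1.7 = 1.37 points.
So u* = 7.64 - 1.37 = 6.27%.

6.27%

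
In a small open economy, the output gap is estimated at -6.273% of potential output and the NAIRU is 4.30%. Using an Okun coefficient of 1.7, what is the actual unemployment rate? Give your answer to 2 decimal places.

From Okun's law, u - u* = -(output gap)/β = -(-6.273)/1.7 = 3.69 points.
So u = 4.3 + 3.69 = 7.99%.

7.99%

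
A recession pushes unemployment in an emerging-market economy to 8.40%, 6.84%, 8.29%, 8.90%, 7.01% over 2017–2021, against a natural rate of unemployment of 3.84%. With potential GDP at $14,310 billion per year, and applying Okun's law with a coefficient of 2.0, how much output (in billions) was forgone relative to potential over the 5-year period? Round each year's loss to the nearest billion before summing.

$5,793 billion

Year 2017: gap = -2.0 × (8.4 - 3.84) = -9.12%, loss ≈ 14310 × 9.12/100 ≈ 1305.
Year 2018: gap = -2.0 × (6.84 - 3.84) = -6%, loss ≈ 14310 × 6/100 ≈ 859.
Year 2019: gap = -2.0 × (8.29 - 3.84) = -8.9%, loss ≈ 14310 × 8.9/100 ≈ 1274.
Year 2020: gap = -2.0 × (8.9 - 3.84) = -10.12%, loss ≈ 14310 × 10.12/100 ≈ 1448.
Year 2021: gap = -2.0 × (7.01 - 3.84) = -6.34%, loss ≈ 14310 × 6.34/100 ≈ 907.
Total lost output = 1305 + 859 + 1274 + 1448 + 907 = 5793 billion.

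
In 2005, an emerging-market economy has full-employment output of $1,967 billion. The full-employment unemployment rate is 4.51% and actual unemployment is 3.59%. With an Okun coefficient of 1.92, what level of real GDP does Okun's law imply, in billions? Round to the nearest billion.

Unemployment gap = 3.59 - 4.51 = -0.92 points, so the output gap is -1.92 × (-0.92) = 1.7664%.
Actual GDP = 1967 × (1 + 1.7664/100) = 1967 × 1.017664 ≈ 2002 billion.

$2,002 billion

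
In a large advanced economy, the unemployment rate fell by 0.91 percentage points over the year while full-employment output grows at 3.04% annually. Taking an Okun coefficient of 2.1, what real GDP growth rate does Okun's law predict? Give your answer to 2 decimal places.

4.95%

Growth-rate Okun's law: g_Y = g_Y* - β × Δu.
g_Y = 3.04 - 2.1 × (-0.91) = 3.04 + 1.911 = 4.951%, i.e. 4.95% to 2 d.p.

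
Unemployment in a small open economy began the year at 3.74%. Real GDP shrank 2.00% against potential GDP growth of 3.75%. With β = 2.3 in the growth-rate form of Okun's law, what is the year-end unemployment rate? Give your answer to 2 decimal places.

6.24%

Growth-rate Okun's law: g_Y = g_Y* - β × Δu, so Δu = (g_Y* - g_Y)/β.
Δu = (3.75 + 2)/2.3 = 5.75/2.3 = 2.50 percentage points.
Year-end unemployment = 3.74 + 2.5 = 6.24%.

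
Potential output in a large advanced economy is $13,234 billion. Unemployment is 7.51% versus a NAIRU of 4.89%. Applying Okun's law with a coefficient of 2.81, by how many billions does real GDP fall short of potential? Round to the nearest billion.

Output gap = -2.81 × (7.51 - 4.89) = -2.81 × 2.62 = -7.3622%.
Actual GDP ≈ 13234 × 0.926378 ≈ 12260 billion, so the shortfall is 13234 - 12260 = 974 billion.

$974 billion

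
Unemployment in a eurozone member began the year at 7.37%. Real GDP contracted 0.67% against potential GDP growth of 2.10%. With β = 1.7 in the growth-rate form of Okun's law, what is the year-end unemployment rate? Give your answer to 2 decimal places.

Growth-rate Okun's law: g_Y = g_Y* - β × Δu, so Δu = (g_Y* - g_Y)/β.
Δu = (2.1 + 0.67)/1.7 = 2.77/1.7 = 1.63 percentage points.
Year-end unemployment = 7.37 + 1.63 = 9.00%.

9.00%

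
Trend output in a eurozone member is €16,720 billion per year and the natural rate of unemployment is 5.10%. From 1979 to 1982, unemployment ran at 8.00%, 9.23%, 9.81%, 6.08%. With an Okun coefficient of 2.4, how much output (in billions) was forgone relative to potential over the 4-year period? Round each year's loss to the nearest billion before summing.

Year 1979: gap = -2.4 × (8 - 5.1) = -6.96%, loss ≈ 16720 × 6.96/100 ≈ 1164.
Year 1980: gap = -2.4 × (9.23 - 5.1) = -9.912%, loss ≈ 16720 × 9.912/100 ≈ 1657.
Year 1981: gap = -2.4 × (9.81 - 5.1) = -11.304%, loss ≈ 16720 × 11.304/100 ≈ 1890.
Year 1982: gap = -2.4 × (6.08 - 5.1) = -2.352%, loss ≈ 16720 × 2.352/100 ≈ 393.
Total lost output = 1164 + 1657 + 1890 + 393 = 5104 billion.

€5,104 billion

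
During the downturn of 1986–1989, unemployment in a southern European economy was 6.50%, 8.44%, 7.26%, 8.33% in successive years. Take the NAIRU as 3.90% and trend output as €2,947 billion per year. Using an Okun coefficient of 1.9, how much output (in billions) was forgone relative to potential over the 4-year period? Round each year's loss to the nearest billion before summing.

Year 1986: gap = -1.9 × (6.5 - 3.9) = -4.94%, loss ≈ 2947 × 4.94/100 ≈ 146.
Year 1987: gap = -1.9 × (8.44 - 3.9) = -8.626%, loss ≈ 2947 × 8.626/100 ≈ 254.
Year 1988: gap = -1.9 × (7.26 - 3.9) = -6.384%, loss ≈ 2947 × 6.384/100 ≈ 188.
Year 1989: gap = -1.9 × (8.33 - 3.9) = -8.417%, loss ≈ 2947 × 8.417/100 ≈ 248.
Total lost output = 146 + 254 + 188 + 248 = 836 billion.

€836 billion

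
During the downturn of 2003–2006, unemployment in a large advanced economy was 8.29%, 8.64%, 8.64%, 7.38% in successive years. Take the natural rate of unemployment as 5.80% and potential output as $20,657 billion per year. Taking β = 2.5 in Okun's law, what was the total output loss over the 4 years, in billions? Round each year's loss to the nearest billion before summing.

Year 2003: gap = -2.5 × (8.29 - 5.8) = -6.225%, loss ≈ 20657 × 6.225/100 ≈ 1286.
Year 2004: gap = -2.5 × (8.64 - 5.8) = -7.1%, loss ≈ 20657 × 7.1/100 ≈ 1467.
Year 2005: gap = -2.5 × (8.64 - 5.8) = -7.1%, loss ≈ 20657 × 7.1/100 ≈ 1467.
Year 2006: gap = -2.5 × (7.38 - 5.8) = -3.95%, loss ≈ 20657 × 3.95/100 ≈ 816.
Total lost output = 1286 + 1467 + 1467 + 816 = 5036 billion.

$5,036 billion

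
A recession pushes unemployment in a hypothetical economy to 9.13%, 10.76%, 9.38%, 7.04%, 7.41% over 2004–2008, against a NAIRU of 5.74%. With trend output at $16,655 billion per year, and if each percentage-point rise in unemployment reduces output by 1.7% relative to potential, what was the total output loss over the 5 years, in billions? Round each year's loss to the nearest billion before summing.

$4,253 billion

Year 2004: gap = -1.7 × (9.13 - 5.74) = -5.763%, loss ≈ 16655 × 5.763/100 ≈ 960.
Year 2005: gap = -1.7 × (10.76 - 5.74) = -8.534%, loss ≈ 16655 × 8.534/100 ≈ 1421.
Year 2006: gap = -1.7 × (9.38 - 5.74) = -6.188%, loss ≈ 16655 × 6.188/100 ≈ 1031.
Year 2007: gap = -1.7 × (7.04 - 5.74) = -2.21%, loss ≈ 16655 × 2.21/100 ≈ 368.
Year 2008: gap = -1.7 × (7.41 - 5.74) = -2.839%, loss ≈ 16655 × 2.839/100 ≈ 473.
Total lost output = 960 + 1421 + 1031 + 368 + 473 = 4253 billion.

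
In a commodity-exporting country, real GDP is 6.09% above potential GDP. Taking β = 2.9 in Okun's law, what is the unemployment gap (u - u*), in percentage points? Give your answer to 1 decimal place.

-2.1 percentage points

Okun's law: output gap = -β × (u - u*), so u - u* = -(output gap)/β.
u - u* = -(6.09)/2.9 = -2.1 percentage points.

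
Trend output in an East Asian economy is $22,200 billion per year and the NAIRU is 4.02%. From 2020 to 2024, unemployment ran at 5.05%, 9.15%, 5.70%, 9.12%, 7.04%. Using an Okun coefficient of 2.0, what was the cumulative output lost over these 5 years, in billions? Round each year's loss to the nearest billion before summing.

Year 2020: gap = -2.0 × (5.05 - 4.02) = -2.06%, loss ≈ 22200 × 2.06/100 ≈ 457.
Year 2021: gap = -2.0 × (9.15 - 4.02) = -10.26%, loss ≈ 22200 × 10.26/100 ≈ 2278.
Year 2022: gap = -2.0 × (5.7 - 4.02) = -3.36%, loss ≈ 22200 × 3.36/100 ≈ 746.
Year 2023: gap = -2.0 × (9.12 - 4.02) = -10.2%, loss ≈ 22200 × 10.2/100 ≈ 2264.
Year 2024: gap = -2.0 × (7.04 - 4.02) = -6.04%, loss ≈ 22200 × 6.04/100 ≈ 1341.
Total lost output = 457 + 2278 + 746 + 2264 + 1341 = 7086 billion.

$7,086 billion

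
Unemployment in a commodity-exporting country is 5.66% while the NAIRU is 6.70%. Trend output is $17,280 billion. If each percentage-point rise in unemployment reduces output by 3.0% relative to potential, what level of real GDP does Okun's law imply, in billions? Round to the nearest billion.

Unemployment gap = 5.66 - 6.7 = -1.04 points, so the output gap is -3 × (-1.04) = 3.12%.
Actual GDP = 17280 × (1 + 3.12/100) = 17280 × 1.0312 ≈ 17819 billion.

$17,819 billion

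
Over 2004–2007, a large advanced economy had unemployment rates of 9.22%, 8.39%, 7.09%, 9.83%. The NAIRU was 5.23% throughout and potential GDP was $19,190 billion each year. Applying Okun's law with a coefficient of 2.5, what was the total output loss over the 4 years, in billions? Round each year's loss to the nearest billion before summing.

$6,529 billion

Year 2004: gap = -2.5 × (9.22 - 5.23) = -9.975%, loss ≈ 19190 × 9.975/100 ≈ 1914.
Year 2005: gap = -2.5 × (8.39 - 5.23) = -7.9%, loss ≈ 19190 × 7.9/100 ≈ 1516.
Year 2006: gap = -2.5 × (7.09 - 5.23) = -4.65%, loss ≈ 19190 × 4.65/100 ≈ 892.
Year 2007: gap = -2.5 × (9.83 - 5.23) = -11.5%, loss ≈ 19190 × 11.5/100 ≈ 2207.
Total lost output = 1914 + 1516 + 892 + 2207 = 6529 billion.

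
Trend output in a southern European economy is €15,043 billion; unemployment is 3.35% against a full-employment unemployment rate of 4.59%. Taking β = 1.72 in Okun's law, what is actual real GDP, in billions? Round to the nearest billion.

€15,364 billion

Unemployment gap = 3.35 - 4.59 = -1.24 points, so the output gap is -1.72 × (-1.24) = 2.1328%.
Actual GDP = 15043 × (1 + 2.1328/100) = 15043 × 1.021328 ≈ 15364 billion.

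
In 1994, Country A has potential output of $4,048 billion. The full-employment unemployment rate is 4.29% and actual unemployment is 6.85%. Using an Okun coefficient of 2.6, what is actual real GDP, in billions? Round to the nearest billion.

$3,779 billion

Unemployment gap = 6.85 - 4.29 = 2.56 points, so the output gap is -2.6 × 2.56 = -6.656%.
Actual GDP = 4048 × (1 - 6.656/100) = 4048 × 0.93344 ≈ 3779 billion.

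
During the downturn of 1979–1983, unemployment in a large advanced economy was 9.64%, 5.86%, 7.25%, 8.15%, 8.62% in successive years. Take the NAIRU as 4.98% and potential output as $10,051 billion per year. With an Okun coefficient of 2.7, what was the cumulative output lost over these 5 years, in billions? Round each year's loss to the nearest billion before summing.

Year 1979: gap = -2.7 × (9.64 - 4.98) = -12.582%, loss ≈ 10051 × 12.582/100 ≈ 1265.
Year 1980: gap = -2.7 × (5.86 - 4.98) = -2.376%, loss ≈ 10051 × 2.376/100 ≈ 239.
Year 1981: gap = -2.7 × (7.25 - 4.98) = -6.129%, loss ≈ 10051 × 6.129/100 ≈ 616.
Year 1982: gap = -2.7 × (8.15 - 4.98) = -8.559%, loss ≈ 10051 × 8.559/100 ≈ 860.
Year 1983: gap = -2.7 × (8.62 - 4.98) = -9.828%, loss ≈ 10051 × 9.828/100 ≈ 988.
Total lost output = 1265 + 239 + 616 + 860 + 988 = 3968 billion.

$3,968 billion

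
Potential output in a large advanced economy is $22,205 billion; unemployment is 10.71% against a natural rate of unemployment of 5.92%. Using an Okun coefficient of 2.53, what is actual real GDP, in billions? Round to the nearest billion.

Unemployment gap = 10.71 - 5.92 = 4.79 points, so the output gap is -2.53 × 4.79 = -12.1187%.
Actual GDP = 22205 × (1 - 12.1187/100) = 22205 × 0.878813 ≈ 19514 billion.

$19,514 billion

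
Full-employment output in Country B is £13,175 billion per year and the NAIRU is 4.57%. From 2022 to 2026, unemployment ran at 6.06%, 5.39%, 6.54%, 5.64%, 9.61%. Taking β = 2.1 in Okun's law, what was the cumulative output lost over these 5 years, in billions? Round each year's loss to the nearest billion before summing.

£2,874 billion

Year 2022: gap = -2.1 × (6.06 - 4.57) = -3.129%, loss ≈ 13175 × 3.129/100 ≈ 412.
Year 2023: gap = -2.1 × (5.39 - 4.57) = -1.722%, loss ≈ 13175 × 1.722/100 ≈ 227.
Year 2024: gap = -2.1 × (6.54 - 4.57) = -4.137%, loss ≈ 13175 × 4.137/100 ≈ 545.
Year 2025: gap = -2.1 × (5.64 - 4.57) = -2.247%, loss ≈ 13175 × 2.247/100 ≈ 296.
Year 2026: gap = -2.1 × (9.61 - 4.57) = -10.584%, loss ≈ 13175 × 10.584/100 ≈ 1394.
Total lost output = 412 + 227 + 545 + 296 + 1394 = 2874 billion.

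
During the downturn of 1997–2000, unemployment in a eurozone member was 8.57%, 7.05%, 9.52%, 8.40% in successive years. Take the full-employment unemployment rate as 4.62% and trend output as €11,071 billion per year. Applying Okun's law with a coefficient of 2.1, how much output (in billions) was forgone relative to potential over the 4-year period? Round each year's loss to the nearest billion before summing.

€3,501 billion

Year 1997: gap = -2.1 × (8.57 - 4.62) = -8.295%, loss ≈ 11071 × 8.295/100 ≈ 918.
Year 1998: gap = -2.1 × (7.05 - 4.62) = -5.103%, loss ≈ 11071 × 5.103/100 ≈ 565.
Year 1999: gap = -2.1 × (9.52 - 4.62) = -10.29%, loss ≈ 11071 × 10.29/100 ≈ 1139.
Year 2000: gap = -2.1 × (8.4 - 4.62) = -7.938%, loss ≈ 11071 × 7.938/100 ≈ 879.
Total lost output = 918 + 565 + 1139 + 879 = 3501 billion.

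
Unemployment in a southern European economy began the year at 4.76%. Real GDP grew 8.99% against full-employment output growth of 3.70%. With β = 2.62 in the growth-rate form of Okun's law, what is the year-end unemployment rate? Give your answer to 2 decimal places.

2.74%

Growth-rate Okun's law: g_Y = g_Y* - β × Δu, so Δu = (g_Y* - g_Y)/β.
Δu = (3.7 - 8.99)/2.62 = -5.29/2.62 = -2.02 percentage points.
Year-end unemployment = 4.76 - 2.02 = 2.74%.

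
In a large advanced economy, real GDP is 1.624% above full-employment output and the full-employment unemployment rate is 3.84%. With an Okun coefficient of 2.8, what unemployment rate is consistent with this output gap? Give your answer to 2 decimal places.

From Okun's law, u - u* = -(output gap)/β = -(1.624)/2.8 = -0.58 points.
So u = 3.84 - 0.58 = 3.26%.

3.26%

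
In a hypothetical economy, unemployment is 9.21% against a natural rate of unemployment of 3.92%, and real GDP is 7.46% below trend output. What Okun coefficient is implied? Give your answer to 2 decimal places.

β ≈ 1.41

Okun's law: output gap = -β × (u - u*).
-7.46 = -β × (9.21 - 3.92) = -β × 5.29, so β = 7.46/5.29 = 1.41.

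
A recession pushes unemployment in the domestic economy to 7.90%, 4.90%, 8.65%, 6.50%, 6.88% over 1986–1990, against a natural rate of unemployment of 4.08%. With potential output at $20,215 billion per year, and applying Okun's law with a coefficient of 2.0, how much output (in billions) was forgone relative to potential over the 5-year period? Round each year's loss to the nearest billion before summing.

Year 1986: gap = -2.0 × (7.9 - 4.08) = -7.64%, loss ≈ 20215 × 7.64/100 ≈ 1544.
Year 1987: gap = -2.0 × (4.9 - 4.08) = -1.64%, loss ≈ 20215 × 1.64/100 ≈ 332.
Year 1988: gap = -2.0 × (8.65 - 4.08) = -9.14%, loss ≈ 20215 × 9.14/100 ≈ 1848.
Year 1989: gap = -2.0 × (6.5 - 4.08) = -4.84%, loss ≈ 20215 × 4.84/100 ≈ 978.
Year 1990: gap = -2.0 × (6.88 - 4.08) = -5.6%, loss ≈ 20215 × 5.6/100 ≈ 1132.
Total lost output = 1544 + 332 + 1848 + 978 + 1132 = 5834 billion.

$5,834 billion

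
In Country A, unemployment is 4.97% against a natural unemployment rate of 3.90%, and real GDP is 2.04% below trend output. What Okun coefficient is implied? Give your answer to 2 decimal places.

Okun's law: output gap = -β × (u - u*).
-2.04 = -β × (4.97 - 3.9) = -β × 1.07, so β = 2.04/1.07 = 1.91.

β ≈ 1.91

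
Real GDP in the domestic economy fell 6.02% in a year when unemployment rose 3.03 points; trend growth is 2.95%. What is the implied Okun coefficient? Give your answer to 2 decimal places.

Growth form: g_Y = g_Y* - β × Δu, so β = (g_Y* - g_Y)/Δu.
β = (2.95 + 6.02)/3.03 = 8.97/3.03 = 2.96.

β ≈ 2.96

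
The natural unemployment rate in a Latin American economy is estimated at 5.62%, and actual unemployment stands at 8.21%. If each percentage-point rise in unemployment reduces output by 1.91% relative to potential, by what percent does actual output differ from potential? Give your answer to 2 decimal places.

-4.95%

The unemployment gap is 8.21 - 5.62 = 2.59 percentage points.
Okun's law gives an output gap of -1.91 × 2.59 = -4.9469%, i.e. 4.95% below potential.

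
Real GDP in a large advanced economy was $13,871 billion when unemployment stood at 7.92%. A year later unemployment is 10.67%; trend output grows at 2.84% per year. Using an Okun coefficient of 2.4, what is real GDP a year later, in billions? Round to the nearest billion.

$13,349 billion

Δu = 10.67 - 7.92 = 2.75 points.
Okun's law (growth form): g_Y = g_Y* - β × Δu = 2.84 - 2.4 × (2.75) = 2.84 - 6.6 = -3.76%.
Real GDP in the next year = 13871 × (1 - 3.76/100) = 13871 × 0.9624 ≈ 13349 billion.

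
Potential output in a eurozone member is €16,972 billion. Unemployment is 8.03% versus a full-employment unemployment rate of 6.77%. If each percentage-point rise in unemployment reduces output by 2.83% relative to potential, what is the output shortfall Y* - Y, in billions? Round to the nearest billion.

€605 billion

Output gap = -2.83 × (8.03 - 6.77) = -2.83 × 1.26 = -3.5658%.
Actual GDP ≈ 16972 × 0.964342 ≈ 16367 billion, so the shortfall is 16972 - 16367 = 605 billion.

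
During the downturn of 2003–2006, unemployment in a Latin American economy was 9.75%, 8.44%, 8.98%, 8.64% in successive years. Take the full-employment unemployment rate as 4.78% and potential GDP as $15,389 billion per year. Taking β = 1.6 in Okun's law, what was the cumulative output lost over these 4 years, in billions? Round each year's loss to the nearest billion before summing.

$4,109 billion

Year 2003: gap = -1.6 × (9.75 - 4.78) = -7.952%, loss ≈ 15389 × 7.952/100 ≈ 1224.
Year 2004: gap = -1.6 × (8.44 - 4.78) = -5.856%, loss ≈ 15389 × 5.856/100 ≈ 901.
Year 2005: gap = -1.6 × (8.98 - 4.78) = -6.72%, loss ≈ 15389 × 6.72/100 ≈ 1034.
Year 2006: gap = -1.6 × (8.64 - 4.78) = -6.176%, loss ≈ 15389 × 6.176/100 ≈ 950.
Total lost output = 1224 + 901 + 1034 + 950 = 4109 billion.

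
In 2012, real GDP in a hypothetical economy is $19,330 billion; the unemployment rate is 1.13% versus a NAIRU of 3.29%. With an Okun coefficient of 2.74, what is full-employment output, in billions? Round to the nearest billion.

$18,250 billion

Unemployment gap = 1.13 - 3.29 = -2.16 points, so output gap = -2.74 × (-2.16) = 5.9184%.
Since Y = Y* × (1 + gap/100), Y* = 19330/1.059184 ≈ 18250 billion.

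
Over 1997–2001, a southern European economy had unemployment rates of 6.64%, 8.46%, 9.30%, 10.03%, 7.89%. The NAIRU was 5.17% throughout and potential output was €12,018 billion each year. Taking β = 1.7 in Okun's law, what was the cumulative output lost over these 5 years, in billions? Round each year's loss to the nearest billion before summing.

Year 1997: gap = -1.7 × (6.64 - 5.17) = -2.499%, loss ≈ 12018 × 2.499/100 ≈ 300.
Year 1998: gap = -1.7 × (8.46 - 5.17) = -5.593%, loss ≈ 12018 × 5.593/100 ≈ 672.
Year 1999: gap = -1.7 × (9.3 - 5.17) = -7.021%, loss ≈ 12018 × 7.021/100 ≈ 844.
Year 2000: gap = -1.7 × (10.03 - 5.17) = -8.262%, loss ≈ 12018 × 8.262/100 ≈ 993.
Year 2001: gap = -1.7 × (7.89 - 5.17) = -4.624%, loss ≈ 12018 × 4.624/100 ≈ 556.
Total lost output = 300 + 672 + 844 + 993 + 556 = 3365 billion.

€3,365 billion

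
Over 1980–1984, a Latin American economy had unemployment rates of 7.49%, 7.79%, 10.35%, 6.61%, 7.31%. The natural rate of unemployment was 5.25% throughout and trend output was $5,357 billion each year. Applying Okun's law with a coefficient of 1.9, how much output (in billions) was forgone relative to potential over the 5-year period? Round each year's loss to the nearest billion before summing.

Year 1980: gap = -1.9 × (7.49 - 5.25) = -4.256%, loss ≈ 5357 × 4.256/100 ≈ 228.
Year 1981: gap = -1.9 × (7.79 - 5.25) = -4.826%, loss ≈ 5357 × 4.826/100 ≈ 259.
Year 1982: gap = -1.9 × (10.35 - 5.25) = -9.69%, loss ≈ 5357 × 9.69/100 ≈ 519.
Year 1983: gap = -1.9 × (6.61 - 5.25) = -2.584%, loss ≈ 5357 × 2.584/100 ≈ 138.
Year 1984: gap = -1.9 × (7.31 - 5.25) = -3.914%, loss ≈ 5357 × 3.914/100 ≈ 210.
Total lost output = 228 + 259 + 519 + 138 + 210 = 1354 billion.

$1,354 billion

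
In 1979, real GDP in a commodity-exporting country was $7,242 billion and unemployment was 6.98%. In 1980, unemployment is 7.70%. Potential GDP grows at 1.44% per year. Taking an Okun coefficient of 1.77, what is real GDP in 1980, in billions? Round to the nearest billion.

Δu = 7.7 - 6.98 = 0.72 points.
Okun's law (growth form): g_Y = g_Y* - β × Δu = 1.44 - 1.77 × (0.72) = 1.44 - 1.2744 = 0.1656%.
Real GDP in the next year = 7242 × (1 + 0.1656/100) = 7242 × 1.001656 ≈ 7254 billion.

$7,254 billion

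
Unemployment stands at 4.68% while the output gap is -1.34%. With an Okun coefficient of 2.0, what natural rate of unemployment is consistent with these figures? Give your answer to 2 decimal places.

From Okun's law, u - u* = -(output gap)/β = -(-1.34)/2.0 = 0.67 points.
So u* = 4.68 - 0.67 = 4.01%.

4.01%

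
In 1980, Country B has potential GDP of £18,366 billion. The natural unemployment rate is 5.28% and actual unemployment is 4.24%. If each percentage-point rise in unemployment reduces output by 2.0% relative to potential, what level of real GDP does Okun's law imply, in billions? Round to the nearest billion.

Unemployment gap = 4.24 - 5.28 = -1.04 points, so the output gap is -2 × (-1.04) = 2.08%.
Actual GDP = 18366 × (1 + 2.08/100) = 18366 × 1.0208 ≈ 18748 billion.

£18,748 billion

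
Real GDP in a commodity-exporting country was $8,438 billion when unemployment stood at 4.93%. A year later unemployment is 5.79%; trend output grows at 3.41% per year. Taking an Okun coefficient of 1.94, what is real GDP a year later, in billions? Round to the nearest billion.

$8,585 billion

Δu = 5.79 - 4.93 = 0.86 points.
Okun's law (growth form): g_Y = g_Y* - β × Δu = 3.41 - 1.94 × (0.86) = 3.41 - 1.6684 = 1.7416%.
Real GDP in the next year = 8438 × (1 + 1.7416/100) = 8438 × 1.017416 ≈ 8585 billion.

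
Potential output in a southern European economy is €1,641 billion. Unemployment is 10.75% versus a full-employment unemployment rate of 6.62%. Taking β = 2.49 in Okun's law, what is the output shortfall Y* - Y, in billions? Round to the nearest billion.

Output gap = -2.49 × (10.75 - 6.62) = -2.49 × 4.13 = -10.2837%.
Actual GDP ≈ 1641 × 0.897163 ≈ 1472 billion, so the shortfall is 1641 - 1472 = 169 billion.

€169 billion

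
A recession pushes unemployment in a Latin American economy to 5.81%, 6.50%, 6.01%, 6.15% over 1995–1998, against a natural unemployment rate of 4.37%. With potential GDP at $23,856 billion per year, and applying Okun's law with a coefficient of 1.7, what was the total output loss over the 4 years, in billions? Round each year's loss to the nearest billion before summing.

Year 1995: gap = -1.7 × (5.81 - 4.37) = -2.448%, loss ≈ 23856 × 2.448/100 ≈ 584.
Year 1996: gap = -1.7 × (6.5 - 4.37) = -3.621%, loss ≈ 23856 × 3.621/100 ≈ 864.
Year 1997: gap = -1.7 × (6.01 - 4.37) = -2.788%, loss ≈ 23856 × 2.788/100 ≈ 665.
Year 1998: gap = -1.7 × (6.15 - 4.37) = -3.026%, loss ≈ 23856 × 3.026/100 ≈ 722.
Total lost output = 584 + 864 + 665 + 722 = 2835 billion.

$2,835 billion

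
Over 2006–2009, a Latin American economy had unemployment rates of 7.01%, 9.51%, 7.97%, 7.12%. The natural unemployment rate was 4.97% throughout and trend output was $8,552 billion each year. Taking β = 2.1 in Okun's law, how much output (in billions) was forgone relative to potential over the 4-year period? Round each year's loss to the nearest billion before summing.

Year 2006: gap = -2.1 × (7.01 - 4.97) = -4.284%, loss ≈ 8552 × 4.284/100 ≈ 366.
Year 2007: gap = -2.1 × (9.51 - 4.97) = -9.534%, loss ≈ 8552 × 9.534/100 ≈ 815.
Year 2008: gap = -2.1 × (7.97 - 4.97) = -6.3%, loss ≈ 8552 × 6.3/100 ≈ 539.
Year 2009: gap = -2.1 × (7.12 - 4.97) = -4.515%, loss ≈ 8552 × 4.515/100 ≈ 386.
Total lost output = 366 + 815 + 539 + 386 = 2106 billion.

$2,106 billion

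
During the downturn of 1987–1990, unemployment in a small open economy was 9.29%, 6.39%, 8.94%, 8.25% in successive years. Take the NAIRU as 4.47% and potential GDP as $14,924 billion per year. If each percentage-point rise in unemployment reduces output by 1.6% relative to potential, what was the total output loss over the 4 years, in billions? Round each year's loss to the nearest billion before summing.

Year 1987: gap = -1.6 × (9.29 - 4.47) = -7.712%, loss ≈ 14924 × 7.712/100 ≈ 1151.
Year 1988: gap = -1.6 × (6.39 - 4.47) = -3.072%, loss ≈ 14924 × 3.072/100 ≈ 458.
Year 1989: gap = -1.6 × (8.94 - 4.47) = -7.152%, loss ≈ 14924 × 7.152/100 ≈ 1067.
Year 1990: gap = -1.6 × (8.25 - 4.47) = -6.048%, loss ≈ 14924 × 6.048/100 ≈ 903.
Total lost output = 1151 + 458 + 1067 + 903 = 3579 billion.

$3,579 billion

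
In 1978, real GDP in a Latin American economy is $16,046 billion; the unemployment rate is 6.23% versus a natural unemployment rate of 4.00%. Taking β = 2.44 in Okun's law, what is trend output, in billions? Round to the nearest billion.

Unemployment gap = 6.23 - 4 = 2.23 points, so output gap = -2.44 × 2.23 = -5.4412%.
Since Y = Y* × (1 + gap/100), Y* = 16046/0.945588 ≈ 16969 billion.

$16,969 billion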